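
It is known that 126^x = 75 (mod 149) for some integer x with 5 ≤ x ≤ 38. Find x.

7

Compute 126^5 mod 149 = 10, then multiply by 126 repeatedly:
  126^5=10  126^6=68  126^7=75
Found 75 at exponent 7.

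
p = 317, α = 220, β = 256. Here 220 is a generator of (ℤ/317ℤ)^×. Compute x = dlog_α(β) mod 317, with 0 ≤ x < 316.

Baby-step giant-step with m = ceil(sqrt(316)) = 18.
Baby table (220^j mod 317 for j=0..17):
  0:1  1:220  2:216  3:287  4:57  5:177  6:266  7:192
  8:79  9:262  10:263  11:166  12:65  13:35  14:92  15:269
  16:218  17:93
Giant step factor: 220^(-18) ≡ 94 (mod 317).
Scan 256·94^i mod 317 for i = 0, 1, …:
  i=0: 256   i=1: 289   i=2: 221   i=3: 169
  i=4: 36   i=5: 214   i=6: 145   i=7: 316
  i=8: 223   i=9: 40     …   i=14: 291
  i=15: 92
Match at i=15, j=14: x = 15·18 + 14 = 284.

284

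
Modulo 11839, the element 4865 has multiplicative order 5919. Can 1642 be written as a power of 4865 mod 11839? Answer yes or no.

no

1642 ∈ ⟨4865⟩ iff 1642^5919 ≡ 1 (mod 11839), since |⟨4865⟩| = 5919.
1642^5919 mod 11839 = 11838.
Since 11838 ≠ 1, 1642 does not lie in the subgroup.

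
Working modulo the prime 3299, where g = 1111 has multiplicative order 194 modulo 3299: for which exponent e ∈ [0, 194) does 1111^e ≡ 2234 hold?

Baby-step giant-step with m = ceil(sqrt(194)) = 14.
Baby table (1111^j mod 3299 for j=0..13):
  0:1  1:1111  2:495  3:2311  4:899  5:2491  6:2939  7:2518
  8:3245  9:2687  10:2961  11:568  12:939  13:745
Giant step factor: 1111^(-14) ≡ 438 (mod 3299).
Scan 2234·438^i mod 3299 for i = 0, 1, …:
  i=0: 2234   i=1: 1988   i=2: 3107   i=3: 1678
  i=4: 2586   i=5: 1111
Match at i=5, j=1: e = 5·14 + 1 = 71.

71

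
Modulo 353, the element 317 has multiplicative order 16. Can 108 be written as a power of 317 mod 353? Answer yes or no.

no

108 ∈ ⟨317⟩ iff 108^16 ≡ 1 (mod 353), since |⟨317⟩| = 16.
108^16 mod 353 = 136.
Since 136 ≠ 1, 108 does not lie in the subgroup.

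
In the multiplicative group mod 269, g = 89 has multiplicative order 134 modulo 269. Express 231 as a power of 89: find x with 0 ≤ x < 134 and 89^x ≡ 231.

55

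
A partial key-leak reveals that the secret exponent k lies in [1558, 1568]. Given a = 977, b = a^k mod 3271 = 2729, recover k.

Compute 977^1558 mod 3271 = 1680, then multiply by 977 repeatedly:
  977^1558=1680  977^1559=2589  977^1560=970  977^1561=2371  977^1562=599
  977^1563=2985  977^1564=1884  977^1565=2366  977^1566=2256  977^1567=2729
Found 2729 at exponent 1567.

1567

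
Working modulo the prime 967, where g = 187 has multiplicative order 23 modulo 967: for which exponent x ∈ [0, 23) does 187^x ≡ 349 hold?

Successive powers of 187 modulo 967:
  187^0=1  187^1=187  187^2=157  187^3=349
So 187^3 ≡ 349 (mod 967), giving x = 3.

3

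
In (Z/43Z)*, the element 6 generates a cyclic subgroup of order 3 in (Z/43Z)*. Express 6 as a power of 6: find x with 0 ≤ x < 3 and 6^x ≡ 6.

1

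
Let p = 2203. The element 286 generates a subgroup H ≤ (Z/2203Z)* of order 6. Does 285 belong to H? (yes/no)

yes

285 ∈ ⟨286⟩ iff 285^6 ≡ 1 (mod 2203), since |⟨286⟩| = 6.
285^6 mod 2203 = 1.
Since 1 = 1, 285 lies in the subgroup.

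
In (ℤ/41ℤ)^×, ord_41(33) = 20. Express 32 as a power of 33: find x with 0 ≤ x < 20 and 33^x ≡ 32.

5

Successive powers of 33 modulo 41:
  33^0=1  33^1=33  33^2=23  33^3=21  33^4=37  33^5=32
So 33^5 ≡ 32 (mod 41), giving x = 5.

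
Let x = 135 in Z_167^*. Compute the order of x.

166

The order of 135 must divide p − 1 = 166 = 2 · 83.
Divisors: 1, 2, 83, 166.
Check each in increasing order: 135^1 ≡ 135;  135^2 ≡ 22;  135^83 ≡ 166;  135^166 ≡ 1.
Smallest exponent giving 1 is 166.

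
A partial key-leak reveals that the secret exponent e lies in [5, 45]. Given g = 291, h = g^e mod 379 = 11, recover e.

7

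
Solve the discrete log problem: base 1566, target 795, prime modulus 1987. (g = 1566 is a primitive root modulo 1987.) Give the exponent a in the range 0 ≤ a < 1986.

1069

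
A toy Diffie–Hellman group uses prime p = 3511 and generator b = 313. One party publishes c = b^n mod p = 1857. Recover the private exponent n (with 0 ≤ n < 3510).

Baby-step giant-step with m = ceil(sqrt(3510)) = 60.
Baby table (313^j mod 3511 for j=0..59):
  0:1  1:313  2:3172  3:2734  4:2569  5:78  6:3348  7:1646
  8:2592  9:255  10:2573  11:1330  12:1992  13:2049  14:2335  15:567
  16:1921  17:892  18:1827  19:3069  20:2094  21:2376  22:2867  23:2066
  24:634  25:1826  26:2756  27:2433  28:3153  29:298  30:1988  31:797
  32:180  33:164  34:2178  35:580  36:2479  37:3507  38:2259  39:1356
  40:3108  41:257  42:3199  43:652  44:438  45:165  46:2491  47:241
  48:1702  49:2565  50:2337  51:1193  52:1243  53:2849  54:3454  55:3225
  56:1768  57:2157  58:1029  59:2576
Giant step factor: 313^(-60) ≡ 1682 (mod 3511).
Scan 1857·1682^i mod 3511 for i = 0, 1, …:
  i=0: 1857   i=1: 2195   i=2: 1929   i=3: 414
  i=4: 1170   i=5: 1780   i=6: 2588   i=7: 2887
  i=8: 221   i=9: 3067     …   i=21: 3122
  i=22: 2259
Match at i=22, j=38: n = 22·60 + 38 = 1358.

1358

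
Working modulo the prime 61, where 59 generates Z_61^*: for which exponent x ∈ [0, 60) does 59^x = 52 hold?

Baby-step giant-step with m = ceil(sqrt(60)) = 8.
Baby table (59^j mod 61 for j=0..7):
  0:1  1:59  2:4  3:53  4:16  5:29  6:3  7:55
Giant step factor: 59^(-8) ≡ 56 (mod 61).
Scan 52·56^i mod 61 for i = 0, 1, …:
  i=0: 52   i=1: 45   i=2: 19   i=3: 27
  i=4: 48   i=5: 4
Match at i=5, j=2: x = 5·8 + 2 = 42.

42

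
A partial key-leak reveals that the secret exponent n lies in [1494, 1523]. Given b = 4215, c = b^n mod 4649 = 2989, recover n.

Compute 4215^1494 mod 4649 = 1179, then multiply by 4215 repeatedly:
  4215^1494=1179  4215^1495=4353  4215^1496=2941  4215^1497=2081  4215^1498=3401
  4215^1499=2348  4215^1500=3748  4215^1501=518  4215^1502=2989
Found 2989 at exponent 1502.

1502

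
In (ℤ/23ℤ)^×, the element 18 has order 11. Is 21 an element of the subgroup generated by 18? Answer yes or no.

no

⟨18⟩ has order 11; its elements mod 23 are {1, 2, 3, 4, 6, 8, 9, 12, 13, 16, 18}.
21 is not in this set.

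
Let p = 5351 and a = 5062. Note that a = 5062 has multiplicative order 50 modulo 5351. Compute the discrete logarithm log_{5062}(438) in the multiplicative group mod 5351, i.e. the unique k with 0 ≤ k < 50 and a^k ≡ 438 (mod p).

Baby-step giant-step with m = ceil(sqrt(50)) = 8.
Baby table (5062^j mod 5351 for j=0..7):
  0:1  1:5062  2:3256  3:792  4:1205  5:4921  6:1197  7:1882
Giant step factor: 5062^(-8) ≡ 4432 (mod 5351).
Scan 438·4432^i mod 5351 for i = 0, 1, …:
  i=0: 438   i=1: 4154   i=2: 3088   i=3: 3509
  i=4: 1882
Match at i=4, j=7: k = 4·8 + 7 = 39.

39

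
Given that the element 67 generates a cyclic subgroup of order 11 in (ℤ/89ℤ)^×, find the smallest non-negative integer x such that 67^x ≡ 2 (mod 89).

5

Successive powers of 67 modulo 89:
  67^0=1  67^1=67  67^2=39  67^3=32  67^4=8  67^5=2
So 67^5 ≡ 2 (mod 89), giving x = 5.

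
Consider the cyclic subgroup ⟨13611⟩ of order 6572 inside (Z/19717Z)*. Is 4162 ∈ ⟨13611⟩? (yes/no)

4162 ∈ ⟨13611⟩ iff 4162^6572 ≡ 1 (mod 19717), since |⟨13611⟩| = 6572.
4162^6572 mod 19717 = 6448.
Since 6448 ≠ 1, 4162 does not lie in the subgroup.

no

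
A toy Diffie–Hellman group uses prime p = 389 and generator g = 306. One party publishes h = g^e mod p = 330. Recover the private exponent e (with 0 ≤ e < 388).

332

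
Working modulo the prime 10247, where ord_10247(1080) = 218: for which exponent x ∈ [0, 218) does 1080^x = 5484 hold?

Baby-step giant-step with m = ceil(sqrt(218)) = 15.
Baby table (1080^j mod 10247 for j=0..14):
  0:1  1:1080  2:8489  3:7302  4:6217  5:2575  6:4063  7:2324
  8:9652  9:2961  10:816  11:38  12:52  13:4925  14:807
Giant step factor: 1080^(-15) ≡ 399 (mod 10247).
Scan 5484·399^i mod 10247 for i = 0, 1, …:
  i=0: 5484   i=1: 5505   i=2: 3637   i=3: 6336
  i=4: 7302
Match at i=4, j=3: x = 4·15 + 3 = 63.

63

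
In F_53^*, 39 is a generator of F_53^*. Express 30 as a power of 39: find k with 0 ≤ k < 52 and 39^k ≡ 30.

13

Successive powers of 39 modulo 53:
  39^0=1  39^1=39  39^2=37  39^3=12  39^4=44  39^5=20
  39^6=38  39^7=51  39^8=28  39^9=32  39^10=29  39^11=18
  39^12=13  39^13=30
So 39^13 ≡ 30 (mod 53), giving k = 13.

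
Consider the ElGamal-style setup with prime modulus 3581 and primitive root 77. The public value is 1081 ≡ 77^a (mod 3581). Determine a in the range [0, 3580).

Baby-step giant-step with m = ceil(sqrt(3580)) = 60.
Baby table (77^j mod 3581 for j=0..59):
  0:1  1:77  2:2348  3:1746  4:1945  5:2944  6:1085  7:1182
  8:1489  9:61  10:1116  11:3569  12:2657  13:472  14:534  15:1727
  16:482  17:1304  18:140  19:37  20:2849  21:932  22:144  23:345
  24:1498  25:754  26:762  27:1378  28:2257  29:1901  30:3137  31:1622
  32:3140  33:1853  34:3022  35:3510  36:1695  37:1599  38:1369  39:1564
  40:2255  41:1747  42:2022  43:1711  44:2831  45:3127  46:852  47:1146
  48:2298  49:1477  50:2718  51:1588  52:522  53:803  54:954  55:1838
  56:1867  57:519  58:572  59:1072
Giant step factor: 77^(-60) ≡ 1286 (mod 3581).
Scan 1081·1286^i mod 3581 for i = 0, 1, …:
  i=0: 1081   i=1: 738   i=2: 103   i=3: 3542
  i=4: 3561   i=5: 2928   i=6: 1777   i=7: 544
  i=8: 1289   i=9: 3232     …   i=41: 1107
  i=42: 1945
Match at i=42, j=4: a = 42·60 + 4 = 2524.

2524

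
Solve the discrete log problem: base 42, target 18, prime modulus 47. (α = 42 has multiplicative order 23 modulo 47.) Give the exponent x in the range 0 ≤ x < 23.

12

Successive powers of 42 modulo 47:
  42^0=1  42^1=42  42^2=25  42^3=16  42^4=14  42^5=24
  42^6=21  42^7=36  42^8=8  42^9=7  42^10=12  42^11=34
  42^12=18
So 42^12 ≡ 18 (mod 47), giving x = 12.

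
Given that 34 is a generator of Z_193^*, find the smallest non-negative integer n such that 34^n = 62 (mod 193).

52

Baby-step giant-step with m = ceil(sqrt(192)) = 14.
Baby table (34^j mod 193 for j=0..13):
  0:1  1:34  2:191  3:125  4:4  5:136  6:185  7:114
  8:16  9:158  10:161  11:70  12:64  13:53
Giant step factor: 34^(-14) ≡ 98 (mod 193).
Scan 62·98^i mod 193 for i = 0, 1, …:
  i=0: 62   i=1: 93   i=2: 43   i=3: 161
Match at i=3, j=10: n = 3·14 + 10 = 52.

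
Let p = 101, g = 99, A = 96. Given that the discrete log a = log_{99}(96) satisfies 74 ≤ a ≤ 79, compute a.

Compute 99^74 mod 101 = 96, then multiply by 99 repeatedly:
  99^74=96
Found 96 at exponent 74.

74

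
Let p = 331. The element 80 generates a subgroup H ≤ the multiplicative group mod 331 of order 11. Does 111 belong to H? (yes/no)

⟨80⟩ has order 11; its elements mod 331 are {1, 74, 80, 85, 111, 120, 167, 180, 270, 274, 293}.
111 is in this set.

yes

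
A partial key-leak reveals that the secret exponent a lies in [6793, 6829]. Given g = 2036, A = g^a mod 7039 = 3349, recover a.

6820

Compute 2036^6793 mod 7039 = 2069, then multiply by 2036 repeatedly:
  2036^6793=2069  2036^6794=3162  2036^6795=4186  2036^6796=5506  2036^6797=4128
  2036^6798=42  2036^6799=1044  2036^6800=6845  2036^6801=6239  2036^6802=4248
  2036^6803=5036  2036^6804=4512  2036^6805=537  2036^6806=2287  2036^6807=3553
  2036^6808=4855  2036^6809=2024  2036^6810=3049  2036^6811=6405  2036^6812=4352
  2036^6813=5610  2036^6814=4702  2036^6815=232  2036^6816=739  2036^6817=5297
  2036^6818=944  2036^6819=337  2036^6820=3349
Found 3349 at exponent 6820.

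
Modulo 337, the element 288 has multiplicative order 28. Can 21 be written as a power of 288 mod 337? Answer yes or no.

21 ∈ ⟨288⟩ iff 21^28 ≡ 1 (mod 337), since |⟨288⟩| = 28.
21^28 mod 337 = 208.
Since 208 ≠ 1, 21 does not lie in the subgroup.

no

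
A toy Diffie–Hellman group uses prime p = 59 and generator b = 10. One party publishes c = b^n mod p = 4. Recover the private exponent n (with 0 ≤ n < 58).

50

Baby-step giant-step with m = ceil(sqrt(58)) = 8.
Baby table (10^j mod 59 for j=0..7):
  0:1  1:10  2:41  3:56  4:29  5:54  6:9  7:31
Giant step factor: 10^(-8) ≡ 4 (mod 59).
Scan 4·4^i mod 59 for i = 0, 1, …:
  i=0: 4   i=1: 16   i=2: 5   i=3: 20
  i=4: 21   i=5: 25   i=6: 41
Match at i=6, j=2: n = 6·8 + 2 = 50.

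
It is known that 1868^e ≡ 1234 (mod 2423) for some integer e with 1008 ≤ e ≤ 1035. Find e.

Compute 1868^1008 mod 2423 = 633, then multiply by 1868 repeatedly:
  1868^1008=633  1868^1009=20  1868^1010=1015  1868^1011=1234
Found 1234 at exponent 1011.

1011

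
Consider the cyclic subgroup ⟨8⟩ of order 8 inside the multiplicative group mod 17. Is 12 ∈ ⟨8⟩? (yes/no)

no

⟨8⟩ has order 8; its elements mod 17 are {1, 2, 4, 8, 9, 13, 15, 16}.
12 is not in this set.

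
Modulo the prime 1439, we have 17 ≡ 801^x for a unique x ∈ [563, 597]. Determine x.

567

Compute 801^563 mod 1439 = 1029, then multiply by 801 repeatedly:
  801^563=1029  801^564=1121  801^565=1424  801^566=936  801^567=17
Found 17 at exponent 567.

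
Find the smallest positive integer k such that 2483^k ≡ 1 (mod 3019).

The order of 2483 must divide p − 1 = 3018 = 2 · 3 · 503.
Divisors: 1, 2, 3, 6, 503, 1006, 1509, 3018.
Check each in increasing order: 2483^1 ≡ 2483;  2483^2 ≡ 491;  2483^3 ≡ 2496;  2483^6 ≡ 1819;  2483^503 ≡ 240;  2483^1006 ≡ 239;  2483^1509 ≡ 3018;  2483^3018 ≡ 1.
Smallest exponent giving 1 is 3018.

3018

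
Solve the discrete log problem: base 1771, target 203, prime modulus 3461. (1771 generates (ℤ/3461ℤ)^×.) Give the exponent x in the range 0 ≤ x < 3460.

3260

Baby-step giant-step with m = ceil(sqrt(3460)) = 59.
Baby table (1771^j mod 3461 for j=0..58):
  0:1  1:1771  2:775  3:1969  4:1872  5:3135  6:641  7:3
  8:1852  9:2325  10:2446  11:2155  12:2483  13:1923  14:9  15:2095
  16:53  17:416  18:3004  19:527  20:2308  21:27  22:2824  23:159
  24:1248  25:2090  26:1581  27:2  28:81  29:1550  30:477  31:283
  32:2809  33:1282  34:6  35:243  36:1189  37:1431  38:849  39:1505
  40:385  41:18  42:729  43:106  44:832  45:2547  46:1054  47:1155
  48:54  49:2187  50:318  51:2496  52:719  53:3162  54:4  55:162
  56:3100  57:954  58:566
Giant step factor: 1771^(-59) ≡ 353 (mod 3461).
Scan 203·353^i mod 3461 for i = 0, 1, …:
  i=0: 203   i=1: 2439   i=2: 2639   i=3: 558
  i=4: 3158   i=5: 332   i=6: 2983   i=7: 855
  i=8: 708   i=9: 732     …   i=54: 2310
  i=55: 2095
Match at i=55, j=15: x = 55·59 + 15 = 3260.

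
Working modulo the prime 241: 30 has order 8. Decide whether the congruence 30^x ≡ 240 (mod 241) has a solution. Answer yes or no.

yes

240 ∈ ⟨30⟩ iff 240^8 ≡ 1 (mod 241), since |⟨30⟩| = 8.
240^8 mod 241 = 1.
Since 1 = 1, 240 lies in the subgroup.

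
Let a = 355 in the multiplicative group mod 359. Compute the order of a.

The order of 355 must divide p − 1 = 358 = 2 · 179.
Divisors: 1, 2, 179, 358.
Check each in increasing order: 355^1 ≡ 355;  355^2 ≡ 16;  355^179 ≡ 358;  355^358 ≡ 1.
Smallest exponent giving 1 is 358.

358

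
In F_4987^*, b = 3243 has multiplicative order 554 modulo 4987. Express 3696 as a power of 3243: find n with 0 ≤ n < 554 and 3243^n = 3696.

Baby-step giant-step with m = ceil(sqrt(554)) = 24.
Baby table (3243^j mod 4987 for j=0..23):
  0:1  1:3243  2:4453  3:3714  4:897  5:1550  6:4741  7:142
  8:1702  9:3964  10:3753  11:2699  12:672  13:4964  14:216  15:2308
  16:4344  17:4304  18:4246  19:671  20:1721  21:750  22:3581  23:3447
Giant step factor: 3243^(-24) ≡ 4920 (mod 4987).
Scan 3696·4920^i mod 4987 for i = 0, 1, …:
  i=0: 3696   i=1: 1718   i=2: 4582   i=3: 2200
  i=4: 2210   i=5: 1540   i=6: 1547   i=7: 1078
  i=8: 2579   i=9: 1752     …   i=16: 511
  i=17: 672
Match at i=17, j=12: n = 17·24 + 12 = 420.

420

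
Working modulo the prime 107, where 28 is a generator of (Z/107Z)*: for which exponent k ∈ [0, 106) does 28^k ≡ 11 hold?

Baby-step giant-step with m = ceil(sqrt(106)) = 11.
Baby table (28^j mod 107 for j=0..10):
  0:1  1:28  2:35  3:17  4:48  5:60  6:75  7:67
  8:57  9:98  10:69
Giant step factor: 28^(-11) ≡ 18 (mod 107).
Scan 11·18^i mod 107 for i = 0, 1, …:
  i=0: 11   i=1: 91   i=2: 33   i=3: 59
  i=4: 99   i=5: 70   i=6: 83   i=7: 103
  i=8: 35
Match at i=8, j=2: k = 8·11 + 2 = 90.

90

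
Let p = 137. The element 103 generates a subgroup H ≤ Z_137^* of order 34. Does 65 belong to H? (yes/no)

yes

65 ∈ ⟨103⟩ iff 65^34 ≡ 1 (mod 137), since |⟨103⟩| = 34.
65^34 mod 137 = 1.
Since 1 = 1, 65 lies in the subgroup.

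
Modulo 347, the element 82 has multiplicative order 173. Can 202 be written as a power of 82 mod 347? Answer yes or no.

202 ∈ ⟨82⟩ iff 202^173 ≡ 1 (mod 347), since |⟨82⟩| = 173.
202^173 mod 347 = 1.
Since 1 = 1, 202 lies in the subgroup.

yes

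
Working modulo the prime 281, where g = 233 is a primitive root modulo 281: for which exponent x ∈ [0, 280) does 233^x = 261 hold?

Baby-step giant-step with m = ceil(sqrt(280)) = 17.
Baby table (233^j mod 281 for j=0..16):
  0:1  1:233  2:56  3:122  4:45  5:88  6:272  7:151
  8:58  9:26  10:157  11:51  12:81  13:46  14:40  15:47
  16:273
Giant step factor: 233^(-17) ≡ 251 (mod 281).
Scan 261·251^i mod 281 for i = 0, 1, …:
  i=0: 261   i=1: 38   i=2: 265   i=3: 199
  i=4: 212   i=5: 103   i=6: 1
Match at i=6, j=0: x = 6·17 + 0 = 102.

102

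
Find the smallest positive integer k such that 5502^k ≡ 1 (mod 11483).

11482

The order of 5502 must divide p − 1 = 11482 = 2 · 5741.
Divisors: 1, 2, 5741, 11482.
Check each in increasing order: 5502^1 ≡ 5502;  5502^2 ≡ 2816;  5502^5741 ≡ 11482;  5502^11482 ≡ 1.
Smallest exponent giving 1 is 11482.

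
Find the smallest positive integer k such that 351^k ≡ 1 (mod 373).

31

The order of 351 must divide p − 1 = 372 = 2^2 · 3 · 31.
Divisors: 1, 2, 3, 4, 6, 12, 31, 62, 93, 124, 186, 372.
Check each in increasing order: 351^1 ≡ 351;  351^2 ≡ 111;  351^3 ≡ 169;  351^4 ≡ 12;  351^6 ≡ 213;  351^12 ≡ 236;  351^31 ≡ 1.
Smallest exponent giving 1 is 31.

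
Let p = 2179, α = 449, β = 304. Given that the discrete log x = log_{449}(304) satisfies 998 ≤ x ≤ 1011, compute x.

1010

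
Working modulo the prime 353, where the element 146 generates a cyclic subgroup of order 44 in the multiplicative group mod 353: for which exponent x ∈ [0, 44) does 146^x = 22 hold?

Successive powers of 146 modulo 353:
  146^0=1  146^1=146  146^2=136  146^3=88  146^4=140  146^5=319
  146^6=331  146^7=318  146^8=185  146^9=182  146^10=97  146^11=42
  146^12=131  146^13=64  146^14=166  146^15=232  146^16=337  146^17=135
  146^18=295  146^19=4  146^20=231  146^21=191  146^22=352  146^23=207
  146^24=217  146^25=265  146^26=213  146^27=34  146^28=22
So 146^28 ≡ 22 (mod 353), giving x = 28.

28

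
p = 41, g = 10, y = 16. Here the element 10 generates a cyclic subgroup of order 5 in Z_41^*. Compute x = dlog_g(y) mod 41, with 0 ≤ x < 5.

3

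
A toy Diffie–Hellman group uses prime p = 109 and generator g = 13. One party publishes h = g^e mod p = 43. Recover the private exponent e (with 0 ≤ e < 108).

102

Baby-step giant-step with m = ceil(sqrt(108)) = 11.
Baby table (13^j mod 109 for j=0..10):
  0:1  1:13  2:60  3:17  4:3  5:39  6:71  7:51
  8:9  9:8  10:104
Giant step factor: 13^(-11) ≡ 57 (mod 109).
Scan 43·57^i mod 109 for i = 0, 1, …:
  i=0: 43   i=1: 53   i=2: 78   i=3: 86
  i=4: 106   i=5: 47   i=6: 63   i=7: 103
  i=8: 94   i=9: 17
Match at i=9, j=3: e = 9·11 + 3 = 102.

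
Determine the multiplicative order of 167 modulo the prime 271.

45

The order of 167 must divide p − 1 = 270 = 2 · 3^3 · 5.
Divisors: 1, 2, 3, 5, 6, 9, 10, 15, 18, 27, 30, 45, 54, 90, 135, 270.
Check each in increasing order: 167^1 ≡ 167;  167^2 ≡ 247;  167^3 ≡ 57;  167^5 ≡ 258;  167^6 ≡ 268;  167^9 ≡ 100;  167^10 ≡ 169;  167^15 ≡ 242;  167^18 ≡ 244;  167^27 ≡ 10;  167^30 ≡ 28;  167^45 ≡ 1.
Smallest exponent giving 1 is 45.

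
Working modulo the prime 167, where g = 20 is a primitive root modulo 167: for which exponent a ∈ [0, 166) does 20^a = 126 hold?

76

Baby-step giant-step with m = ceil(sqrt(166)) = 13.
Baby table (20^j mod 167 for j=0..12):
  0:1  1:20  2:66  3:151  4:14  5:113  6:89  7:110
  8:29  9:79  10:77  11:37  12:72
Giant step factor: 20^(-13) ≡ 53 (mod 167).
Scan 126·53^i mod 167 for i = 0, 1, …:
  i=0: 126   i=1: 165   i=2: 61   i=3: 60
  i=4: 7   i=5: 37
Match at i=5, j=11: a = 5·13 + 11 = 76.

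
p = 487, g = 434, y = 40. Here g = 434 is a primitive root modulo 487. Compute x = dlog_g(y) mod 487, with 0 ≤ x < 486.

339

Baby-step giant-step with m = ceil(sqrt(486)) = 23.
Baby table (434^j mod 487 for j=0..22):
  0:1  1:434  2:374  3:145  4:107  5:173  6:84  7:418
  8:248  9:5  10:222  11:409  12:238  13:48  14:378  15:420
  16:142  17:266  18:25  19:136  20:97  21:216  22:240
Giant step factor: 434^(-23) ≡ 445 (mod 487).
Scan 40·445^i mod 487 for i = 0, 1, …:
  i=0: 40   i=1: 268   i=2: 432   i=3: 362
  i=4: 380   i=5: 111   i=6: 208   i=7: 30
  i=8: 201   i=9: 324     …   i=13: 156
  i=14: 266
Match at i=14, j=17: x = 14·23 + 17 = 339.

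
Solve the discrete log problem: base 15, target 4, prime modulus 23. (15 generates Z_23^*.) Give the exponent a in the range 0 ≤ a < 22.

Successive powers of 15 modulo 23:
  15^0=1  15^1=15  15^2=18  15^3=17  15^4=2  15^5=7
  15^6=13  15^7=11  15^8=4
So 15^8 ≡ 4 (mod 23), giving a = 8.

8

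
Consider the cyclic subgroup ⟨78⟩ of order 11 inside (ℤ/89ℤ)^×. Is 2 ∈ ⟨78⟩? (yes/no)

yes

⟨78⟩ has order 11; its elements mod 89 are {1, 2, 4, 8, 16, 32, 39, 45, 64, 67, 78}.
2 is in this set.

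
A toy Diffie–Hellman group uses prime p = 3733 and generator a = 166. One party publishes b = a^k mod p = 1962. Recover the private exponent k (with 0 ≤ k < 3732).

Baby-step giant-step with m = ceil(sqrt(3732)) = 62.
Baby table (166^j mod 3733 for j=0..61):
  0:1  1:166  2:1425  3:1371  4:3606  5:1316  6:1942  7:1334
  8:1197  9:853  10:3477  11:2300  12:1034  13:3659  14:2648  15:2807
  16:3070  17:1932  18:3407  19:1879  20:2075  21:1014  22:339  23:279
  24:1518  25:1877  26:1743  27:1897  28:1330  29:533  30:2619  31:1726
  32:2808  33:3236  34:3357  35:1045  36:1752  37:3391  38:2956  39:1673
  40:1476  41:2371  42:1621  43:310  44:2931  45:1256  46:3181  47:1693
  48:1063  49:1007  50:2910  51:1503  52:3120  53:2766  54:3730  55:3235
  56:3191  57:3353  58:381  59:3518  60:1640  61:3464
Giant step factor: 166^(-62) ≡ 1183 (mod 3733).
Scan 1962·1183^i mod 3733 for i = 0, 1, …:
  i=0: 1962   i=1: 2853   i=2: 467   i=3: 3710
  i=4: 2655   i=5: 1412   i=6: 1745   i=7: 3719
  i=8: 2103   i=9: 1671     …   i=28: 1670
  i=29: 853
Match at i=29, j=9: k = 29·62 + 9 = 1807.

1807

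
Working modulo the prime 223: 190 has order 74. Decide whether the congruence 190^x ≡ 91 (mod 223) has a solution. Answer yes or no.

yes

91 ∈ ⟨190⟩ iff 91^74 ≡ 1 (mod 223), since |⟨190⟩| = 74.
91^74 mod 223 = 1.
Since 1 = 1, 91 lies in the subgroup.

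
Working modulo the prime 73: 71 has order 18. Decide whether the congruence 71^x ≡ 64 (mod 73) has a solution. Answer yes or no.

yes

⟨71⟩ has order 18; its elements mod 73 are {1, 2, 4, 8, 9, 16, 18, 32, 36, 37, 41, 55, 57, 64, 65, 69, 71, 72}.
64 is in this set.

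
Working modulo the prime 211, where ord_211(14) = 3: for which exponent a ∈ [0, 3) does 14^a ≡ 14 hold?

1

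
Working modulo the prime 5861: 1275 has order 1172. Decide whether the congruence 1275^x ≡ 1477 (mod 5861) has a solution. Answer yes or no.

no

1477 ∈ ⟨1275⟩ iff 1477^1172 ≡ 1 (mod 5861), since |⟨1275⟩| = 1172.
1477^1172 mod 5861 = 4324.
Since 4324 ≠ 1, 1477 does not lie in the subgroup.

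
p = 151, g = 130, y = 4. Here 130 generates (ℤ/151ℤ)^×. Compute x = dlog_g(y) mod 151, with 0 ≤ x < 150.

80

Baby-step giant-step with m = ceil(sqrt(150)) = 13.
Baby table (130^j mod 151 for j=0..12):
  0:1  1:130  2:139  3:101  4:144  5:147  6:84  7:48
  8:49  9:28  10:16  11:117  12:110
Giant step factor: 130^(-13) ≡ 104 (mod 151).
Scan 4·104^i mod 151 for i = 0, 1, …:
  i=0: 4   i=1: 114   i=2: 78   i=3: 109
  i=4: 11   i=5: 87   i=6: 139
Match at i=6, j=2: x = 6·13 + 2 = 80.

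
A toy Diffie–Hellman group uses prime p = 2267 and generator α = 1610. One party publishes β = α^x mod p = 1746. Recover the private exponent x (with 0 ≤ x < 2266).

1269

Baby-step giant-step with m = ceil(sqrt(2266)) = 48.
Baby table (1610^j mod 2267 for j=0..47):
  0:1  1:1610  2:919  3:1506  4:1237  5:1144  6:1036  7:1715
  8:2211  9:520  10:677  11:1810  12:1005  13:1679  14:926  15:1441
  16:869  17:351  18:627  19:655  20:395  21:1190  22:285  23:916
  24:1210  25:747  26:1160  27:1859  28:550  29:1370  30:2176  31:845
  32:250  33:1241  34:783  35:178  36:938  37:358  38:562  39:287
  40:1869  41:781  42:1492  43:1367  44:1880  45:355  46:266  47:2064
Giant step factor: 1610^(-48) ≡ 1632 (mod 2267).
Scan 1746·1632^i mod 2267 for i = 0, 1, …:
  i=0: 1746   i=1: 2120   i=2: 398   i=3: 1174
  i=4: 353   i=5: 278   i=6: 296   i=7: 201
  i=8: 1584   i=9: 708     …   i=25: 1087
  i=26: 1190
Match at i=26, j=21: x = 26·48 + 21 = 1269.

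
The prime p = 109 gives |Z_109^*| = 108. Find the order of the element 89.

27

The order of 89 must divide p − 1 = 108 = 2^2 · 3^3.
Divisors: 1, 2, 3, 4, 6, 9, 12, 18, 27, 36, 54, 108.
Check each in increasing order: 89^1 ≡ 89;  89^2 ≡ 73;  89^3 ≡ 66;  89^4 ≡ 97;  89^6 ≡ 105;  89^9 ≡ 63;  89^12 ≡ 16;  89^18 ≡ 45;  89^27 ≡ 1.
Smallest exponent giving 1 is 27.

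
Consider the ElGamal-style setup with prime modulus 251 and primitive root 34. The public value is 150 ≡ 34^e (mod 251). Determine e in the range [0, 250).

229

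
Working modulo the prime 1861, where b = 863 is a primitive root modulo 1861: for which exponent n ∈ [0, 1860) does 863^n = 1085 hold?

Baby-step giant-step with m = ceil(sqrt(1860)) = 44.
Baby table (863^j mod 1861 for j=0..43):
  0:1  1:863  2:369  3:216  4:308  5:1542  6:131  7:1393
  8:1814  9:381  10:1267  11:1014  12:412  13:105  14:1287  15:1525
  16:348  17:703  18:3  19:728  20:1107  21:648  22:924  23:904
  24:393  25:457  26:1720  27:1143  28:79  29:1181  30:1236  31:315
  32:139  33:853  34:1044  35:248  36:9  37:323  38:1460  39:83
  40:911  41:851  42:1179  43:1371
Giant step factor: 863^(-44) ≡ 1839 (mod 1861).
Scan 1085·1839^i mod 1861 for i = 0, 1, …:
  i=0: 1085   i=1: 323
Match at i=1, j=37: n = 1·44 + 37 = 81.

81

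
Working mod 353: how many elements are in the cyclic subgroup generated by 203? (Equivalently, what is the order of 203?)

352

The order of 203 must divide p − 1 = 352 = 2^5 · 11.
Divisors: 1, 2, 4, 8, 11, 16, 22, 32, 44, 88, 176, 352.
Check each in increasing order: 203^1 ≡ 203;  203^2 ≡ 261;  203^4 ≡ 345;  203^8 ≡ 64;  203^11 ≡ 347;  203^16 ≡ 213;  203^22 ≡ 36;  203^32 ≡ 185;  203^44 ≡ 237;  203^88 ≡ 42;  203^176 ≡ 352;  203^352 ≡ 1.
Smallest exponent giving 1 is 352.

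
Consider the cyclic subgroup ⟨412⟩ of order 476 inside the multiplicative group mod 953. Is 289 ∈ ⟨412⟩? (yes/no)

yes

289 ∈ ⟨412⟩ iff 289^476 ≡ 1 (mod 953), since |⟨412⟩| = 476.
289^476 mod 953 = 1.
Since 1 = 1, 289 lies in the subgroup.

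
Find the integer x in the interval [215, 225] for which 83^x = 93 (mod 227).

225

Compute 83^215 mod 227 = 194, then multiply by 83 repeatedly:
  83^215=194  83^216=212  83^217=117  83^218=177  83^219=163
  83^220=136  83^221=165  83^222=75  83^223=96  83^224=23
  83^225=93
Found 93 at exponent 225.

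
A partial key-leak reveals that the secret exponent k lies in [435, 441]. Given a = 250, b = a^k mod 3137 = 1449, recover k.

Compute 250^435 mod 3137 = 668, then multiply by 250 repeatedly:
  250^435=668  250^436=739  250^437=2804  250^438=1449
Found 1449 at exponent 438.

438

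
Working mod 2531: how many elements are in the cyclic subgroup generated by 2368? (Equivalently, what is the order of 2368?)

2530

The order of 2368 must divide p − 1 = 2530 = 2 · 5 · 11 · 23.
Divisors: 1, 2, 5, 10, 11, 22, 23, 46, 55, 110, 115, 230, 253, 506, 1265, 2530.
Check each in increasing order: 2368^1 ≡ 2368;  2368^2 ≡ 1259;  2368^5 ≡ 1339;  2368^10 ≡ 973;  2368^11 ≡ 854;  2368^22 ≡ 388;  2368^23 ≡ 31;  2368^46 ≡ 961;  2368^55 ≡ 2431;  2368^110 ≡ 2407;  2368^115 ≡ 1010;  2368^230 ≡ 107;  2368^253 ≡ 786;  2368^506 ≡ 232;  2368^1265 ≡ 2530;  2368^2530 ≡ 1.
Smallest exponent giving 1 is 2530.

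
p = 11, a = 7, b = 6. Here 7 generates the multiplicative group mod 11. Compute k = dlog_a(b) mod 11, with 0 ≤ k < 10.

7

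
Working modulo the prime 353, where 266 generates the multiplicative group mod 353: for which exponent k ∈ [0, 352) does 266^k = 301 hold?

Baby-step giant-step with m = ceil(sqrt(352)) = 19.
Baby table (266^j mod 353 for j=0..18):
  0:1  1:266  2:156  3:195  4:332  5:62  6:254  7:141
  8:88  9:110  10:314  11:216  12:270  13:161  14:113  15:53
  16:331  17:149  18:98
Giant step factor: 266^(-19) ≡ 268 (mod 353).
Scan 301·268^i mod 353 for i = 0, 1, …:
  i=0: 301   i=1: 184   i=2: 245   i=3: 2
  i=4: 183   i=5: 330   i=6: 190   i=7: 88
Match at i=7, j=8: k = 7·19 + 8 = 141.

141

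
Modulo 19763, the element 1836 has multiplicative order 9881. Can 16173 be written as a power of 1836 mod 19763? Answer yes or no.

yes

16173 ∈ ⟨1836⟩ iff 16173^9881 ≡ 1 (mod 19763), since |⟨1836⟩| = 9881.
16173^9881 mod 19763 = 1.
Since 1 = 1, 16173 lies in the subgroup.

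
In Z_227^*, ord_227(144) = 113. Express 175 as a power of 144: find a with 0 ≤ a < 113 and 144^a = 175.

Baby-step giant-step with m = ceil(sqrt(113)) = 11.
Baby table (144^j mod 227 for j=0..10):
  0:1  1:144  2:79  3:26  4:112  5:11  6:222  7:188
  8:59  9:97  10:121
Giant step factor: 144^(-11) ≡ 33 (mod 227).
Scan 175·33^i mod 227 for i = 0, 1, …:
  i=0: 175   i=1: 100   i=2: 122   i=3: 167
  i=4: 63   i=5: 36   i=6: 53   i=7: 160
  i=8: 59
Match at i=8, j=8: a = 8·11 + 8 = 96.

96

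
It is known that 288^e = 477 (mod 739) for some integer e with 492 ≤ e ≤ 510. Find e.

Compute 288^492 mod 739 = 320, then multiply by 288 repeatedly:
  288^492=320  288^493=524  288^494=156  288^495=588  288^496=113
  288^497=28  288^498=674  288^499=494  288^500=384  288^501=481
  288^502=335  288^503=410  288^504=579  288^505=477
Found 477 at exponent 505.

505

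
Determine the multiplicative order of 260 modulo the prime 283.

282

The order of 260 must divide p − 1 = 282 = 2 · 3 · 47.
Divisors: 1, 2, 3, 6, 47, 94, 141, 282.
Check each in increasing order: 260^1 ≡ 260;  260^2 ≡ 246;  260^3 ≡ 2;  260^6 ≡ 4;  260^47 ≡ 239;  260^94 ≡ 238;  260^141 ≡ 282;  260^282 ≡ 1.
Smallest exponent giving 1 is 282.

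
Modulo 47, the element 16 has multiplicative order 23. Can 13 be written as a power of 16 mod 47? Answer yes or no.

no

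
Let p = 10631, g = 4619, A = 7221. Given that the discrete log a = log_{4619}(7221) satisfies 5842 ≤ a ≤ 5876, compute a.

Compute 4619^5842 mod 10631 = 5427, then multiply by 4619 repeatedly:
  4619^5842=5427  4619^5843=10046  4619^5844=8790  4619^5845=1221  4619^5846=5369
  4619^5847=7919  4619^5848=7221
Found 7221 at exponent 5848.

5848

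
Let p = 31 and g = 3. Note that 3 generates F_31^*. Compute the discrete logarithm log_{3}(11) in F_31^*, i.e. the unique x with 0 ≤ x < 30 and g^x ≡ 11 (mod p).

Successive powers of 3 modulo 31:
  3^0=1  3^1=3  3^2=9  3^3=27  3^4=19  3^5=26
  3^6=16  3^7=17  3^8=20  3^9=29  3^10=25  3^11=13
  3^12=8  3^13=24  3^14=10  3^15=30  3^16=28  3^17=22
  3^18=4  3^19=12  3^20=5  3^21=15  3^22=14  3^23=11
So 3^23 ≡ 11 (mod 31), giving x = 23.

23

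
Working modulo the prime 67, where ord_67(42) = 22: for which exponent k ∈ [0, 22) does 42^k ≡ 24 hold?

8

Successive powers of 42 modulo 67:
  42^0=1  42^1=42  42^2=22  42^3=53  42^4=15  42^5=27
  42^6=62  42^7=58  42^8=24
So 42^8 ≡ 24 (mod 67), giving k = 8.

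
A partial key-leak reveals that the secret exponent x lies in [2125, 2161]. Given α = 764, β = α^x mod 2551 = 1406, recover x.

2142

Compute 764^2125 mod 2551 = 2501, then multiply by 764 repeatedly:
  764^2125=2501  764^2126=65  764^2127=1191  764^2128=1768  764^2129=1273
  764^2130=641  764^2131=2483  764^2132=1619  764^2133=2232  764^2134=1180
  764^2135=1017  764^2136=1484  764^2137=1132  764^2138=59  764^2139=1709
  764^2140=2115  764^2141=1077  764^2142=1406
Found 1406 at exponent 2142.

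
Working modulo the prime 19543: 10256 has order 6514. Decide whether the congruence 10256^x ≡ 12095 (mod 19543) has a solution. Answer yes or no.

no

12095 ∈ ⟨10256⟩ iff 12095^6514 ≡ 1 (mod 19543), since |⟨10256⟩| = 6514.
12095^6514 mod 19543 = 7219.
Since 7219 ≠ 1, 12095 does not lie in the subgroup.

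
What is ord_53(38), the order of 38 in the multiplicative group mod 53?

26

The order of 38 must divide p − 1 = 52 = 2^2 · 13.
Divisors: 1, 2, 4, 13, 26, 52.
Check each in increasing order: 38^1 ≡ 38;  38^2 ≡ 13;  38^4 ≡ 10;  38^13 ≡ 52;  38^26 ≡ 1.
Smallest exponent giving 1 is 26.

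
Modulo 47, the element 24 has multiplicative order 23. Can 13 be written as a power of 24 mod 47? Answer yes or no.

no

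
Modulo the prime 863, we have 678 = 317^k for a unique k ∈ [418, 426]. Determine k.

Compute 317^418 mod 863 = 816, then multiply by 317 repeatedly:
  317^418=816  317^419=635  317^420=216  317^421=295  317^422=311
  317^423=205  317^424=260  317^425=435  317^426=678
Found 678 at exponent 426.

426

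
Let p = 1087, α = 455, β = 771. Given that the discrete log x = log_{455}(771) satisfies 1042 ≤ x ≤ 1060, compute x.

1055

Compute 455^1042 mod 1087 = 995, then multiply by 455 repeatedly:
  455^1042=995  455^1043=533  455^1044=114  455^1045=781  455^1046=993
  455^1047=710  455^1048=211  455^1049=349  455^1050=93  455^1051=1009
  455^1052=381  455^1053=522  455^1054=544  455^1055=771
Found 771 at exponent 1055.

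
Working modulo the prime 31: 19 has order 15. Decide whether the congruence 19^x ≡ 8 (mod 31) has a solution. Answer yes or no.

yes

⟨19⟩ has order 15; its elements mod 31 are {1, 2, 4, 5, 7, 8, 9, 10, 14, 16, 18, 19, 20, 25, 28}.
8 is in this set.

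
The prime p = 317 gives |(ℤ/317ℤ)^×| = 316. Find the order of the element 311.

79

The order of 311 must divide p − 1 = 316 = 2^2 · 79.
Divisors: 1, 2, 4, 79, 158, 316.
Check each in increasing order: 311^1 ≡ 311;  311^2 ≡ 36;  311^4 ≡ 28;  311^79 ≡ 1.
Smallest exponent giving 1 is 79.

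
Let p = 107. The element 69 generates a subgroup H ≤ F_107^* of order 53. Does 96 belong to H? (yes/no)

no

96 ∈ ⟨69⟩ iff 96^53 ≡ 1 (mod 107), since |⟨69⟩| = 53.
96^53 mod 107 = 106.
Since 106 ≠ 1, 96 does not lie in the subgroup.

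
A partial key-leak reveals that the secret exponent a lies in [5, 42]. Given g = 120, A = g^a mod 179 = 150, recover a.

33

Compute 120^5 mod 179 = 90, then multiply by 120 repeatedly:
  120^5=90  120^6=60  120^7=40  120^8=146  120^9=157
  120^10=45  120^11=30  120^12=20  120^13=73  120^14=168
  120^15=112  120^16=15  120^17=10  120^18=126  120^19=84
  120^20=56  120^21=97  120^22=5  120^23=63  120^24=42
  120^25=28  120^26=138  120^27=92  120^28=121  120^29=21
  120^30=14  120^31=69  120^32=46  120^33=150
Found 150 at exponent 33.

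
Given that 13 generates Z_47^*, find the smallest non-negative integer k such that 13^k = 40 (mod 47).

5

Baby-step giant-step with m = ceil(sqrt(46)) = 7.
Baby table (13^j mod 47 for j=0..6):
  0:1  1:13  2:28  3:35  4:32  5:40  6:3
Giant step factor: 13^(-7) ≡ 41 (mod 47).
Scan 40·41^i mod 47 for i = 0, 1, …:
  i=0: 40
Match at i=0, j=5: k = 0·7 + 5 = 5.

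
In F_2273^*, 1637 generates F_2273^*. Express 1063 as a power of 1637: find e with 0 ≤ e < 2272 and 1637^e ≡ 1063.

1213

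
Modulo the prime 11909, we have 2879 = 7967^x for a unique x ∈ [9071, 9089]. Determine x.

9080

Compute 7967^9071 mod 11909 = 11898, then multiply by 7967 repeatedly:
  7967^9071=11898  7967^9072=7635  7967^9073=8782  7967^9074=819  7967^9075=10750
  7967^9076=7631  7967^9077=732  7967^9078=8343  7967^9079=4552  7967^9080=2879
Found 2879 at exponent 9080.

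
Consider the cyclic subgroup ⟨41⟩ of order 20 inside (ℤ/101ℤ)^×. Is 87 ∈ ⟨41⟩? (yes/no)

yes

87 ∈ ⟨41⟩ iff 87^20 ≡ 1 (mod 101), since |⟨41⟩| = 20.
87^20 mod 101 = 1.
Since 1 = 1, 87 lies in the subgroup.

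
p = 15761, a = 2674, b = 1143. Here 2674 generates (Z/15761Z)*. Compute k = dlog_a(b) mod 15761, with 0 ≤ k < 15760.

7094

Baby-step giant-step with m = ceil(sqrt(15760)) = 126.
Baby table (2674^j mod 15761 for j=0..125):
  0:1  1:2674  2:10543  3:11314  4:8277  5:4254  6:11515  7:9877
  8:11423  9:284  10:2888  11:15383  12:13693  13:2279  14:10300  15:7733
  16:15371  17:13127  18:1851  19:620  20:2975  21:11606  22:1035  23:9415
  24:5393  25:15328  26:8472  27:5571  28:2709  29:9567  30:2055  31:10242
  32:10251  33:2795  34:3116  35:10376  36:6064  37:12828  38:6136  39:463
  40:8704  41:11260  42:5730  43:2328  44:15238  45:4227  46:2361  47:8914
  48:5404  49:13220  50:14118  51:3937  52:14951  53:9078  54:2632  55:8562
  56:9816  57:5919  58:3362  59:6218  60:14838  61:6375  62:9109  63:6721
  64:4414  65:13808  66:10330  67:9148  68:680  69:5805  70:13746  71:2152
  72:1683  73:8457  74:12744  75:2174  76:13228  77:3988  78:9476  79:10897
  80:12250  81:5142  82:6116  83:10027  84:2737  85:5634  86:13561  87:11814
  88:5592  89:11580  90:10316  91:3234  92:10688  93:5019  94:8195  95:5640
  96:13844  97:12028  98:10432  99:13959  100:4318  101:9280  102:6906  103:10513
  104:9899  105:7207  106:11576  107:15381  108:8345  109:12715  110:3433  111:6940
  112:6863  113:5858  114:13619  115:9296  116:2407  117:5830  118:1791  119:13551
  120:835  121:10489  122:8767  123:6351  124:7977  125:5865
Giant step factor: 2674^(-126) ≡ 10907 (mod 15761).
Scan 1143·10907^i mod 15761 for i = 0, 1, …:
  i=0: 1143   i=1: 15511   i=2: 15664   i=3: 13769
  i=4: 7675   i=5: 4554   i=6: 7567   i=7: 8673
  i=8: 14650   i=9: 2532     …   i=55: 4603
  i=56: 6136
Match at i=56, j=38: k = 56·126 + 38 = 7094.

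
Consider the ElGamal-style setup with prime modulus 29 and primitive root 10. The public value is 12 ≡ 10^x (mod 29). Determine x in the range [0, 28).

Successive powers of 10 modulo 29:
  10^0=1  10^1=10  10^2=13  10^3=14  10^4=24  10^5=8
  10^6=22  10^7=17  10^8=25  10^9=18  10^10=6  10^11=2
  10^12=20  10^13=26  10^14=28  10^15=19  10^16=16  10^17=15
  10^18=5  10^19=21  10^20=7  10^21=12
So 10^21 ≡ 12 (mod 29), giving x = 21.

21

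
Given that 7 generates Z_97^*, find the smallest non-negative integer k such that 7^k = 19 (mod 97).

Successive powers of 7 modulo 97:
  7^0=1  7^1=7  7^2=49  7^3=52  7^4=73  7^5=26
  7^6=85  7^7=13  7^8=91  7^9=55  7^10=94  7^11=76
  7^12=47  7^13=38  7^14=72  7^15=19
So 7^15 ≡ 19 (mod 97), giving k = 15.

15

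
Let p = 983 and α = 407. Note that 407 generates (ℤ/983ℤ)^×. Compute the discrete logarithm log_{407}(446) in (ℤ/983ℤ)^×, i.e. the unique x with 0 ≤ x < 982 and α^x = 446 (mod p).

170

Baby-step giant-step with m = ceil(sqrt(982)) = 32.
Baby table (407^j mod 983 for j=0..31):
  0:1  1:407  2:505  3:88  4:428  5:205  6:863  7:310
  8:346  9:253  10:739  11:958  12:638  13:154  14:749  15:113
  16:773  17:51  18:114  19:197  20:556  21:202  22:625  23:761
  24:82  25:935  26:124  27:335  28:691  29:99  30:973  31:845
Giant step factor: 407^(-32) ≡ 233 (mod 983).
Scan 446·233^i mod 983 for i = 0, 1, …:
  i=0: 446   i=1: 703   i=2: 621   i=3: 192
  i=4: 501   i=5: 739
Match at i=5, j=10: x = 5·32 + 10 = 170.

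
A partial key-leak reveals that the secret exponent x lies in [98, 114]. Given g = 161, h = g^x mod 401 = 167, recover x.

Compute 161^98 mod 401 = 11, then multiply by 161 repeatedly:
  161^98=11  161^99=167
Found 167 at exponent 99.

99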